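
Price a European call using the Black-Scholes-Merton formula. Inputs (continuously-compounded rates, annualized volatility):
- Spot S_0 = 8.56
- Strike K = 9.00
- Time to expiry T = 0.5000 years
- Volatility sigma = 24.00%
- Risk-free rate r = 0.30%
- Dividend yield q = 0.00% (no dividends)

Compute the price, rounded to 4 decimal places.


Answer: Price = 0.4041

Derivation:
d1 = (ln(S/K) + (r - q + 0.5*sigma^2) * T) / (sigma * sqrt(T)) = -0.20166914
d2 = d1 - sigma * sqrt(T) = -0.37137476
exp(-rT) = 0.99850112; exp(-qT) = 1.00000000
C = S_0 * exp(-qT) * N(d1) - K * exp(-rT) * N(d2)
N(d1) = 0.42008770; N(d2) = 0.35517921
C = 8.5600 * 1.00000000 * 0.42008770 - 9.0000 * 0.99850112 * 0.35517921 = 0.4041


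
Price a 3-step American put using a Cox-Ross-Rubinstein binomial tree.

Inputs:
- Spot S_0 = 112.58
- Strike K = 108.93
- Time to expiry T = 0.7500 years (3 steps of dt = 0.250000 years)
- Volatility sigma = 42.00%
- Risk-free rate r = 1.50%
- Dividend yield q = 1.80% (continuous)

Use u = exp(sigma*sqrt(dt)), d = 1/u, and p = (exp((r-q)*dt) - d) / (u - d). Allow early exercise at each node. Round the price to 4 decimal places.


dt = T/N = 0.250000
u = exp(sigma*sqrt(dt)) = 1.233678; d = 1/u = 0.810584
p = (exp((r-q)*dt) - d) / (u - d) = 0.445920
Discount per step: exp(-r*dt) = 0.996257
Stock lattice S(k, i) with i counting down-moves:
  k=0: S(0,0) = 112.5800
  k=1: S(1,0) = 138.8875; S(1,1) = 91.2556
  k=2: S(2,0) = 171.3424; S(2,1) = 112.5800; S(2,2) = 73.9703
  k=3: S(3,0) = 211.3814; S(3,1) = 138.8875; S(3,2) = 91.2556; S(3,3) = 59.9592
Terminal payoffs V(N, i) = max(K - S_T, 0):
  V(3,0) = 0.000000; V(3,1) = 0.000000; V(3,2) = 17.674426; V(3,3) = 48.970815
Backward induction: V(k, i) = exp(-r*dt) * [p * V(k+1, i) + (1-p) * V(k+1, i+1)]; then take max(V_cont, immediate exercise) for American.
  V(2,0) = exp(-r*dt) * [p*0.000000 + (1-p)*0.000000] = 0.000000; exercise = 0.000000; V(2,0) = max -> 0.000000
  V(2,1) = exp(-r*dt) * [p*0.000000 + (1-p)*17.674426] = 9.756389; exercise = 0.000000; V(2,1) = max -> 9.756389
  V(2,2) = exp(-r*dt) * [p*17.674426 + (1-p)*48.970815] = 34.884065; exercise = 34.959669; V(2,2) = max -> 34.959669
  V(1,0) = exp(-r*dt) * [p*0.000000 + (1-p)*9.756389] = 5.385585; exercise = 0.000000; V(1,0) = max -> 5.385585
  V(1,1) = exp(-r*dt) * [p*9.756389 + (1-p)*34.959669] = 23.632233; exercise = 17.674426; V(1,1) = max -> 23.632233
  V(0,0) = exp(-r*dt) * [p*5.385585 + (1-p)*23.632233] = 15.437686; exercise = 0.000000; V(0,0) = max -> 15.437686

Answer: Price = V(0,0) = 15.4377


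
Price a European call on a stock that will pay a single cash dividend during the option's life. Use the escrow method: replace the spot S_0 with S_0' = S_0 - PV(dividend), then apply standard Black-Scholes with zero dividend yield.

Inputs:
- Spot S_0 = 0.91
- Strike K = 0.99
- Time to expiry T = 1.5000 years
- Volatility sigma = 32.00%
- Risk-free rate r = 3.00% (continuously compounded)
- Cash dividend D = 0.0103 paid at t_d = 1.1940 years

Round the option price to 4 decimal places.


Answer: Price = 0.1214

Derivation:
PV(D) = D * exp(-r * t_d) = 0.0103 * 0.96481394 = 0.00993758
S_0' = S_0 - PV(D) = 0.9100 - 0.00993758 = 0.90006242
d1 = (ln(S_0'/K) + (r + sigma^2/2)*T) / (sigma*sqrt(T)) = 0.06776710
d2 = d1 - sigma*sqrt(T) = -0.32415126
exp(-rT) = 0.95599748
N(d1) = 0.52701448; N(d2) = 0.37291176
C = S_0' * N(d1) - K * exp(-rT) * N(d2) = 0.90006242 * 0.52701448 - 0.9900 * 0.95599748 * 0.37291176 = 0.1214


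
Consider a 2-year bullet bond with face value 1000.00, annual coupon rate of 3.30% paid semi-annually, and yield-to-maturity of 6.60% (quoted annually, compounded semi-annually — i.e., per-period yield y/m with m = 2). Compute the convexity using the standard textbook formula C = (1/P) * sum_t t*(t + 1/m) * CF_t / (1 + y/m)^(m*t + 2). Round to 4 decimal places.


Coupon per period c = face * coupon_rate / m = 16.500000
Periods per year m = 2; per-period yield y/m = 0.033000
Number of cashflows N = 4
Cashflows (t years, CF_t, discount factor 1/(1+y/m)^(m*t), PV):
  t = 0.5000: CF_t = 16.500000, DF = 0.968054, PV = 15.972894
  t = 1.0000: CF_t = 16.500000, DF = 0.937129, PV = 15.462628
  t = 1.5000: CF_t = 16.500000, DF = 0.907192, PV = 14.968662
  t = 2.0000: CF_t = 1016.500000, DF = 0.878211, PV = 892.701155
Price P = sum_t PV_t = 939.105340
Convexity numerator sum_t t*(t + 1/m) * CF_t / (1+y/m)^(m*t + 2):
  t = 0.5000: term = 7.484331
  t = 1.0000: term = 21.735714
  t = 1.5000: term = 42.082700
  t = 2.0000: term = 4182.880507
Convexity = (1/P) * sum = 4254.183252 / 939.105340 = 4.530038

Answer: Convexity = 4.5300


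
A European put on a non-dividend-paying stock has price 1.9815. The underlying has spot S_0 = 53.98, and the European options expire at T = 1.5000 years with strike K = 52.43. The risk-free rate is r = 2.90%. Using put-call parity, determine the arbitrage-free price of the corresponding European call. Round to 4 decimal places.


Answer: Call price = 5.7633

Derivation:
Put-call parity: C - P = S_0 * exp(-qT) - K * exp(-rT).
S_0 * exp(-qT) = 53.9800 * 1.00000000 = 53.98000000
K * exp(-rT) = 52.4300 * 0.95743255 = 50.19818881
C = P + S*exp(-qT) - K*exp(-rT)
C = 1.9815 + 53.98000000 - 50.19818881 = 5.7633


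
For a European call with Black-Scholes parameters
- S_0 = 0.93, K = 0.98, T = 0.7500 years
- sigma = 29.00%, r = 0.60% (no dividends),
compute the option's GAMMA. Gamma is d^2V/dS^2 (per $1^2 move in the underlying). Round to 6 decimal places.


d1 = -0.0650235187; d2 = -0.3161708858
phi(d1) = 0.3980997957; exp(-qT) = 1.0000000000; exp(-rT) = 0.9955101098
Gamma = exp(-qT) * phi(d1) / (S * sigma * sqrt(T)) = 1.0000000000 * 0.3980997957 / (0.9300 * 0.2900 * 0.8660254038) = 1.704435

Answer: Gamma = 1.704435


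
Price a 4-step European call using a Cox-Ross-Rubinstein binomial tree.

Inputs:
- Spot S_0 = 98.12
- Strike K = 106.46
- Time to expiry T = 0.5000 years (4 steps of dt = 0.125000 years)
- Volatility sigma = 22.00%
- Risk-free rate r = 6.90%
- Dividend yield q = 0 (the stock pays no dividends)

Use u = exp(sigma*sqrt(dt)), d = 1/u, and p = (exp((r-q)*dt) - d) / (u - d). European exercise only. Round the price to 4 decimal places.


Answer: Price = V(0,0) = 4.4524

Derivation:
dt = T/N = 0.125000
u = exp(sigma*sqrt(dt)) = 1.080887; d = 1/u = 0.925166
p = (exp((r-q)*dt) - d) / (u - d) = 0.536192
Discount per step: exp(-r*dt) = 0.991412
Stock lattice S(k, i) with i counting down-moves:
  k=0: S(0,0) = 98.1200
  k=1: S(1,0) = 106.0566; S(1,1) = 90.7773
  k=2: S(2,0) = 114.6352; S(2,1) = 98.1200; S(2,2) = 83.9841
  k=3: S(3,0) = 123.9076; S(3,1) = 106.0566; S(3,2) = 90.7773; S(3,3) = 77.6993
  k=4: S(4,0) = 133.9301; S(4,1) = 114.6352; S(4,2) = 98.1200; S(4,3) = 83.9841; S(4,4) = 71.8848
Terminal payoffs V(N, i) = max(S_T - K, 0):
  V(4,0) = 27.470124; V(4,1) = 8.175177; V(4,2) = 0.000000; V(4,3) = 0.000000; V(4,4) = 0.000000
Backward induction: V(k, i) = exp(-r*dt) * [p * V(k+1, i) + (1-p) * V(k+1, i+1)].
  V(3,0) = exp(-r*dt) * [p*27.470124 + (1-p)*8.175177] = 18.361910
  V(3,1) = exp(-r*dt) * [p*8.175177 + (1-p)*0.000000] = 4.345817
  V(3,2) = exp(-r*dt) * [p*0.000000 + (1-p)*0.000000] = 0.000000
  V(3,3) = exp(-r*dt) * [p*0.000000 + (1-p)*0.000000] = 0.000000
  V(2,0) = exp(-r*dt) * [p*18.361910 + (1-p)*4.345817] = 11.759267
  V(2,1) = exp(-r*dt) * [p*4.345817 + (1-p)*0.000000] = 2.310179
  V(2,2) = exp(-r*dt) * [p*0.000000 + (1-p)*0.000000] = 0.000000
  V(1,0) = exp(-r*dt) * [p*11.759267 + (1-p)*2.310179] = 7.313350
  V(1,1) = exp(-r*dt) * [p*2.310179 + (1-p)*0.000000] = 1.228061
  V(0,0) = exp(-r*dt) * [p*7.313350 + (1-p)*1.228061] = 4.452374


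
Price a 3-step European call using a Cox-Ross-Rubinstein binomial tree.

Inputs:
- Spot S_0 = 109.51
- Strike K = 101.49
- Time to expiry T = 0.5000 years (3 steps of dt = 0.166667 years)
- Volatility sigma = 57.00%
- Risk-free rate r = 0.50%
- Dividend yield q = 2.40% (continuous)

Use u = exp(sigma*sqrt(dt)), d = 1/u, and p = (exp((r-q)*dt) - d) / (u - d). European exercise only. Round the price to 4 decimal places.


Answer: Price = V(0,0) = 21.5204

Derivation:
dt = T/N = 0.166667
u = exp(sigma*sqrt(dt)) = 1.262005; d = 1/u = 0.792390
p = (exp((r-q)*dt) - d) / (u - d) = 0.435353
Discount per step: exp(-r*dt) = 0.999167
Stock lattice S(k, i) with i counting down-moves:
  k=0: S(0,0) = 109.5100
  k=1: S(1,0) = 138.2021; S(1,1) = 86.7746
  k=2: S(2,0) = 174.4118; S(2,1) = 109.5100; S(2,2) = 68.7594
  k=3: S(3,0) = 220.1085; S(3,1) = 138.2021; S(3,2) = 86.7746; S(3,3) = 54.4842
Terminal payoffs V(N, i) = max(S_T - K, 0):
  V(3,0) = 118.618465; V(3,1) = 36.712140; V(3,2) = 0.000000; V(3,3) = 0.000000
Backward induction: V(k, i) = exp(-r*dt) * [p * V(k+1, i) + (1-p) * V(k+1, i+1)].
  V(2,0) = exp(-r*dt) * [p*118.618465 + (1-p)*36.712140] = 72.310043
  V(2,1) = exp(-r*dt) * [p*36.712140 + (1-p)*0.000000] = 15.969437
  V(2,2) = exp(-r*dt) * [p*0.000000 + (1-p)*0.000000] = 0.000000
  V(1,0) = exp(-r*dt) * [p*72.310043 + (1-p)*15.969437] = 40.463770
  V(1,1) = exp(-r*dt) * [p*15.969437 + (1-p)*0.000000] = 6.946555
  V(0,0) = exp(-r*dt) * [p*40.463770 + (1-p)*6.946555] = 21.520443


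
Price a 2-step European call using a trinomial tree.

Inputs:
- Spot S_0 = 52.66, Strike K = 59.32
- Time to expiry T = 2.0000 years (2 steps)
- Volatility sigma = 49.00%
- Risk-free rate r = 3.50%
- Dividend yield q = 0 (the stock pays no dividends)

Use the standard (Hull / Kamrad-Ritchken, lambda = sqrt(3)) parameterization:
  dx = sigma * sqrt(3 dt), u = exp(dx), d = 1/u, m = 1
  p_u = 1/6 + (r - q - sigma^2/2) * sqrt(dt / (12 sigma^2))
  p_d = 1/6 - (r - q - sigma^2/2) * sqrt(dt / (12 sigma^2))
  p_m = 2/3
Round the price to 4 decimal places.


dt = T/N = 1.000000; dx = sigma*sqrt(3*dt) = 0.848705
u = exp(dx) = 2.336619; d = 1/u = 0.427969
p_u = 0.116561, p_m = 0.666667, p_d = 0.216772
Discount per step: exp(-r*dt) = 0.965605
Stock lattice S(k, j) with j the centered position index:
  k=0: S(0,+0) = 52.6600
  k=1: S(1,-1) = 22.5368; S(1,+0) = 52.6600; S(1,+1) = 123.0463
  k=2: S(2,-2) = 9.6451; S(2,-1) = 22.5368; S(2,+0) = 52.6600; S(2,+1) = 123.0463; S(2,+2) = 287.5124
Terminal payoffs V(N, j) = max(S_T - K, 0):
  V(2,-2) = 0.000000; V(2,-1) = 0.000000; V(2,+0) = 0.000000; V(2,+1) = 63.726342; V(2,+2) = 228.192387
Backward induction: V(k, j) = exp(-r*dt) * [p_u * V(k+1, j+1) + p_m * V(k+1, j) + p_d * V(k+1, j-1)]
  V(1,-1) = exp(-r*dt) * [p_u*0.000000 + p_m*0.000000 + p_d*0.000000] = 0.000000
  V(1,+0) = exp(-r*dt) * [p_u*63.726342 + p_m*0.000000 + p_d*0.000000] = 7.172518
  V(1,+1) = exp(-r*dt) * [p_u*228.192387 + p_m*63.726342 + p_d*0.000000] = 66.706475
  V(0,+0) = exp(-r*dt) * [p_u*66.706475 + p_m*7.172518 + p_d*0.000000] = 12.125152

Answer: Price = V(0,0) = 12.1252


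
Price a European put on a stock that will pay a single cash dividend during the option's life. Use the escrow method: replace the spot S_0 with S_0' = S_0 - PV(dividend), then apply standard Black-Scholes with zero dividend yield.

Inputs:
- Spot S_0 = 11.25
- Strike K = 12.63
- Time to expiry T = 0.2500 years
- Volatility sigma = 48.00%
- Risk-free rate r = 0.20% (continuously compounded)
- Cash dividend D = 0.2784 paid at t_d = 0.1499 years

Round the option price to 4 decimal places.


PV(D) = D * exp(-r * t_d) = 0.2784 * 0.99970024 = 0.27831655
S_0' = S_0 - PV(D) = 11.2500 - 0.27831655 = 10.97168345
d1 = (ln(S_0'/K) + (r + sigma^2/2)*T) / (sigma*sqrt(T)) = -0.46440506
d2 = d1 - sigma*sqrt(T) = -0.70440506
exp(-rT) = 0.99950012
N(-d1) = 0.67882122; N(-d2) = 0.75940972
P = K * exp(-rT) * N(-d2) - S_0' * N(-d1) = 12.6300 * 0.99950012 * 0.75940972 - 10.97168345 * 0.67882122 = 2.1387

Answer: Price = 2.1387


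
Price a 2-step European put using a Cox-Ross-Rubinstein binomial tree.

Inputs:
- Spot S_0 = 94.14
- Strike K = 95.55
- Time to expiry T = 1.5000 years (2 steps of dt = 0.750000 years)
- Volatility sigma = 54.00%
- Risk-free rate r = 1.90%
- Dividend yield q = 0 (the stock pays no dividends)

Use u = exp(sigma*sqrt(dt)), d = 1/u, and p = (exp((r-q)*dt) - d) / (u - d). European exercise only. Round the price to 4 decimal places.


dt = T/N = 0.750000
u = exp(sigma*sqrt(dt)) = 1.596245; d = 1/u = 0.626470
p = (exp((r-q)*dt) - d) / (u - d) = 0.399971
Discount per step: exp(-r*dt) = 0.985851
Stock lattice S(k, i) with i counting down-moves:
  k=0: S(0,0) = 94.1400
  k=1: S(1,0) = 150.2705; S(1,1) = 58.9759
  k=2: S(2,0) = 239.8684; S(2,1) = 94.1400; S(2,2) = 36.9467
Terminal payoffs V(N, i) = max(K - S_T, 0):
  V(2,0) = 0.000000; V(2,1) = 1.410000; V(2,2) = 58.603327
Backward induction: V(k, i) = exp(-r*dt) * [p * V(k+1, i) + (1-p) * V(k+1, i+1)].
  V(1,0) = exp(-r*dt) * [p*0.000000 + (1-p)*1.410000] = 0.834070
  V(1,1) = exp(-r*dt) * [p*1.410000 + (1-p)*58.603327] = 35.222142
  V(0,0) = exp(-r*dt) * [p*0.834070 + (1-p)*35.222142] = 21.164160

Answer: Price = V(0,0) = 21.1642


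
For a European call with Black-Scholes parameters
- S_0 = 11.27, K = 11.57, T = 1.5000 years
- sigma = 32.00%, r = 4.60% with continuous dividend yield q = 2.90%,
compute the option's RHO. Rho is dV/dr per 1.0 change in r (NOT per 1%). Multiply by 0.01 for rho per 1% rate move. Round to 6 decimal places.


Answer: Rho = 6.828236

Derivation:
d1 = 0.1939913891; d2 = -0.1979269697
phi(d1) = 0.3915058337; exp(-qT) = 0.9574325541; exp(-rT) = 0.9333266801
N(d2) = 0.4215511014
Rho = K*T*exp(-rT)*N(d2) = 11.5700 * 1.5000 * 0.9333266801 * 0.4215511014 = 6.828236


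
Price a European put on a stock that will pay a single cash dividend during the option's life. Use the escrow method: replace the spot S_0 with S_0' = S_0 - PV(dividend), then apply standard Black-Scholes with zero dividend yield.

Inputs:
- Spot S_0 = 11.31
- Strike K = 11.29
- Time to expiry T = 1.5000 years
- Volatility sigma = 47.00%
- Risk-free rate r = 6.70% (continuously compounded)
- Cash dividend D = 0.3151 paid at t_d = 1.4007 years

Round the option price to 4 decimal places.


Answer: Price = 2.0192

Derivation:
PV(D) = D * exp(-r * t_d) = 0.3151 * 0.91042214 = 0.28687402
S_0' = S_0 - PV(D) = 11.3100 - 0.28687402 = 11.02312598
d1 = (ln(S_0'/K) + (r + sigma^2/2)*T) / (sigma*sqrt(T)) = 0.42084848
d2 = d1 - sigma*sqrt(T) = -0.15478161
exp(-rT) = 0.90438511
N(-d1) = 0.33693286; N(-d2) = 0.56150325
P = K * exp(-rT) * N(-d2) - S_0' * N(-d1) = 11.2900 * 0.90438511 * 0.56150325 - 11.02312598 * 0.33693286 = 2.0192


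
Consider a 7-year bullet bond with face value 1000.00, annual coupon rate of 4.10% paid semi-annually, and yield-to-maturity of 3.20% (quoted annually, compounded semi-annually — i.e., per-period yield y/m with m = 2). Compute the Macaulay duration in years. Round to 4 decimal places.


Coupon per period c = face * coupon_rate / m = 20.500000
Periods per year m = 2; per-period yield y/m = 0.016000
Number of cashflows N = 14
Cashflows (t years, CF_t, discount factor 1/(1+y/m)^(m*t), PV):
  t = 0.5000: CF_t = 20.500000, DF = 0.984252, PV = 20.177165
  t = 1.0000: CF_t = 20.500000, DF = 0.968752, PV = 19.859415
  t = 1.5000: CF_t = 20.500000, DF = 0.953496, PV = 19.546668
  t = 2.0000: CF_t = 20.500000, DF = 0.938480, PV = 19.238846
  t = 2.5000: CF_t = 20.500000, DF = 0.923701, PV = 18.935873
  t = 3.0000: CF_t = 20.500000, DF = 0.909155, PV = 18.637670
  t = 3.5000: CF_t = 20.500000, DF = 0.894837, PV = 18.344163
  t = 4.0000: CF_t = 20.500000, DF = 0.880745, PV = 18.055279
  t = 4.5000: CF_t = 20.500000, DF = 0.866875, PV = 17.770944
  t = 5.0000: CF_t = 20.500000, DF = 0.853224, PV = 17.491086
  t = 5.5000: CF_t = 20.500000, DF = 0.839787, PV = 17.215636
  t = 6.0000: CF_t = 20.500000, DF = 0.826562, PV = 16.944524
  t = 6.5000: CF_t = 20.500000, DF = 0.813545, PV = 16.677681
  t = 7.0000: CF_t = 1020.500000, DF = 0.800734, PV = 817.148707
Price P = sum_t PV_t = 1056.043656
Macaulay numerator sum_t t * PV_t:
  t * PV_t at t = 0.5000: 10.088583
  t * PV_t at t = 1.0000: 19.859415
  t * PV_t at t = 1.5000: 29.320002
  t * PV_t at t = 2.0000: 38.477693
  t * PV_t at t = 2.5000: 47.339681
  t * PV_t at t = 3.0000: 55.913009
  t * PV_t at t = 3.5000: 64.204571
  t * PV_t at t = 4.0000: 72.221115
  t * PV_t at t = 4.5000: 79.969246
  t * PV_t at t = 5.0000: 87.455431
  t * PV_t at t = 5.5000: 94.685998
  t * PV_t at t = 6.0000: 101.667142
  t * PV_t at t = 6.5000: 108.404925
  t * PV_t at t = 7.0000: 5720.040948
Macaulay duration D = (sum_t t * PV_t) / P = 6529.647761 / 1056.043656 = 6.183123

Answer: Macaulay duration = 6.1831 years


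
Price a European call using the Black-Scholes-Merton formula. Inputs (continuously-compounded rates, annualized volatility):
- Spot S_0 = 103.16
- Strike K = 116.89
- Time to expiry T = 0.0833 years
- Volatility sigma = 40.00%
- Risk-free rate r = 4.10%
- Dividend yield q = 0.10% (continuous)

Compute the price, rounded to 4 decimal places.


d1 = (ln(S/K) + (r - q + 0.5*sigma^2) * T) / (sigma * sqrt(T)) = -0.99574855
d2 = d1 - sigma * sqrt(T) = -1.11119551
exp(-rT) = 0.99659053; exp(-qT) = 0.99991670
C = S_0 * exp(-qT) * N(d1) - K * exp(-rT) * N(d2)
N(d1) = 0.15968617; N(d2) = 0.13324210
C = 103.1600 * 0.99991670 * 0.15968617 - 116.8900 * 0.99659053 * 0.13324210 = 0.9503

Answer: Price = 0.9503


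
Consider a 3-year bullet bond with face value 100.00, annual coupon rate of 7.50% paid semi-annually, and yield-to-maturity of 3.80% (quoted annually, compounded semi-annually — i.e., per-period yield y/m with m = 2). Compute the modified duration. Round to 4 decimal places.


Coupon per period c = face * coupon_rate / m = 3.750000
Periods per year m = 2; per-period yield y/m = 0.019000
Number of cashflows N = 6
Cashflows (t years, CF_t, discount factor 1/(1+y/m)^(m*t), PV):
  t = 0.5000: CF_t = 3.750000, DF = 0.981354, PV = 3.680079
  t = 1.0000: CF_t = 3.750000, DF = 0.963056, PV = 3.611461
  t = 1.5000: CF_t = 3.750000, DF = 0.945099, PV = 3.544122
  t = 2.0000: CF_t = 3.750000, DF = 0.927477, PV = 3.478040
  t = 2.5000: CF_t = 3.750000, DF = 0.910184, PV = 3.413189
  t = 3.0000: CF_t = 103.750000, DF = 0.893213, PV = 92.670819
Price P = sum_t PV_t = 110.397709
First compute Macaulay numerator sum_t t * PV_t:
  t * PV_t at t = 0.5000: 1.840039
  t * PV_t at t = 1.0000: 3.611461
  t * PV_t at t = 1.5000: 5.316184
  t * PV_t at t = 2.0000: 6.956079
  t * PV_t at t = 2.5000: 8.532973
  t * PV_t at t = 3.0000: 278.012457
Macaulay duration D = 304.269193 / 110.397709 = 2.756119
Modified duration = D / (1 + y/m) = 2.756119 / (1 + 0.019000) = 2.704729

Answer: Modified duration = 2.7047


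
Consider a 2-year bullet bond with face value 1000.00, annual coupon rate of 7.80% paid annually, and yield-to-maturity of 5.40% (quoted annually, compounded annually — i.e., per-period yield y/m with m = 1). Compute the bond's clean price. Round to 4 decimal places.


Coupon per period c = face * coupon_rate / m = 78.000000
Periods per year m = 1; per-period yield y/m = 0.054000
Number of cashflows N = 2
Cashflows (t years, CF_t, discount factor 1/(1+y/m)^(m*t), PV):
  t = 1.0000: CF_t = 78.000000, DF = 0.948767, PV = 74.003795
  t = 2.0000: CF_t = 1078.000000, DF = 0.900158, PV = 970.370397
Price P = sum_t PV_t = 1044.374192

Answer: Price = 1044.3742


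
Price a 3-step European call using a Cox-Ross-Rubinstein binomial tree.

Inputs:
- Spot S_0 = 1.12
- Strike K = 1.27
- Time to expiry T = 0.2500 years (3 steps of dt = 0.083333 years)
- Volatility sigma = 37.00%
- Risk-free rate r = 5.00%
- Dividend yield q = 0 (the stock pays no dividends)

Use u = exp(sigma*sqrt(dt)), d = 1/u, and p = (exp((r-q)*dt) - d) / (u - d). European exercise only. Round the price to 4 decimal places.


dt = T/N = 0.083333
u = exp(sigma*sqrt(dt)) = 1.112723; d = 1/u = 0.898697
p = (exp((r-q)*dt) - d) / (u - d) = 0.492832
Discount per step: exp(-r*dt) = 0.995842
Stock lattice S(k, i) with i counting down-moves:
  k=0: S(0,0) = 1.1200
  k=1: S(1,0) = 1.2462; S(1,1) = 1.0065
  k=2: S(2,0) = 1.3867; S(2,1) = 1.1200; S(2,2) = 0.9046
  k=3: S(3,0) = 1.5430; S(3,1) = 1.2462; S(3,2) = 1.0065; S(3,3) = 0.8129
Terminal payoffs V(N, i) = max(S_T - K, 0):
  V(3,0) = 0.273046; V(3,1) = 0.000000; V(3,2) = 0.000000; V(3,3) = 0.000000
Backward induction: V(k, i) = exp(-r*dt) * [p * V(k+1, i) + (1-p) * V(k+1, i+1)].
  V(2,0) = exp(-r*dt) * [p*0.273046 + (1-p)*0.000000] = 0.134006
  V(2,1) = exp(-r*dt) * [p*0.000000 + (1-p)*0.000000] = 0.000000
  V(2,2) = exp(-r*dt) * [p*0.000000 + (1-p)*0.000000] = 0.000000
  V(1,0) = exp(-r*dt) * [p*0.134006 + (1-p)*0.000000] = 0.065768
  V(1,1) = exp(-r*dt) * [p*0.000000 + (1-p)*0.000000] = 0.000000
  V(0,0) = exp(-r*dt) * [p*0.065768 + (1-p)*0.000000] = 0.032278

Answer: Price = V(0,0) = 0.0323


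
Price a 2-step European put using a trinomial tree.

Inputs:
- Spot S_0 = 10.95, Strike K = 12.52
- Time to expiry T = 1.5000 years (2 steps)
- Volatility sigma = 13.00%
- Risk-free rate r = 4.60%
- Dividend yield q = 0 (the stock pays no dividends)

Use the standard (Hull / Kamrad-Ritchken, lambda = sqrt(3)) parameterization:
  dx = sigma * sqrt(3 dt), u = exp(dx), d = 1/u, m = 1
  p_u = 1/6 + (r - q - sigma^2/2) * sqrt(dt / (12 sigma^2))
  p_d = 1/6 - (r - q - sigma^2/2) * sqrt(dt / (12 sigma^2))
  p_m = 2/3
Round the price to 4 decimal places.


Answer: Price = V(0,0) = 1.1725

Derivation:
dt = T/N = 0.750000; dx = sigma*sqrt(3*dt) = 0.195000
u = exp(dx) = 1.215311; d = 1/u = 0.822835
p_u = 0.238878, p_m = 0.666667, p_d = 0.094455
Discount per step: exp(-r*dt) = 0.966088
Stock lattice S(k, j) with j the centered position index:
  k=0: S(0,+0) = 10.9500
  k=1: S(1,-1) = 9.0100; S(1,+0) = 10.9500; S(1,+1) = 13.3077
  k=2: S(2,-2) = 7.4138; S(2,-1) = 9.0100; S(2,+0) = 10.9500; S(2,+1) = 13.3077; S(2,+2) = 16.1729
Terminal payoffs V(N, j) = max(K - S_T, 0):
  V(2,-2) = 5.106227; V(2,-1) = 3.509960; V(2,+0) = 1.570000; V(2,+1) = 0.000000; V(2,+2) = 0.000000
Backward induction: V(k, j) = exp(-r*dt) * [p_u * V(k+1, j+1) + p_m * V(k+1, j) + p_d * V(k+1, j-1)]
  V(1,-1) = exp(-r*dt) * [p_u*1.570000 + p_m*3.509960 + p_d*5.106227] = 3.088895
  V(1,+0) = exp(-r*dt) * [p_u*0.000000 + p_m*1.570000 + p_d*3.509960] = 1.331463
  V(1,+1) = exp(-r*dt) * [p_u*0.000000 + p_m*0.000000 + p_d*1.570000] = 0.143266
  V(0,+0) = exp(-r*dt) * [p_u*0.143266 + p_m*1.331463 + p_d*3.088895] = 1.172471


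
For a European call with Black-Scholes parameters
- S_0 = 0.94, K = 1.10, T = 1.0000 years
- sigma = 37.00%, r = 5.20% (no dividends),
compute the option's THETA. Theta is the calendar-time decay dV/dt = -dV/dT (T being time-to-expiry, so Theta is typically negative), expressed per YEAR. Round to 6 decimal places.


Answer: Theta = -0.086381

Derivation:
d1 = -0.0992853609; d2 = -0.4692853609
phi(d1) = 0.3969808149; exp(-qT) = 1.0000000000; exp(-rT) = 0.9493288668
Theta = -S*exp(-qT)*phi(d1)*sigma/(2*sqrt(T)) - r*K*exp(-rT)*N(d2) + q*S*exp(-qT)*N(d1)
N(d1) = 0.4604558507; N(d2) = 0.3194328388; sqrt(T) = 1.0000000000
Term 1 = -0.9400 * 1.0000000000 * 0.3969808149 * 0.3700 / (2 * 1.0000000000) = -0.0690349637
Term 2 = -0.0520 * 1.1000 * 0.9493288668 * 0.3194328388 = -0.0173457178
Term 3 = 0 (no dividend yield, q = 0)
Theta = -0.0690349637 + (-0.0173457178) + (0.0000000000) = -0.086381


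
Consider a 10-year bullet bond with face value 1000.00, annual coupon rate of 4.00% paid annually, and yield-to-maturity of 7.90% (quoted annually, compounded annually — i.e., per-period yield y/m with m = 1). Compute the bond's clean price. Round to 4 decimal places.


Answer: Price = 737.1223

Derivation:
Coupon per period c = face * coupon_rate / m = 40.000000
Periods per year m = 1; per-period yield y/m = 0.079000
Number of cashflows N = 10
Cashflows (t years, CF_t, discount factor 1/(1+y/m)^(m*t), PV):
  t = 1.0000: CF_t = 40.000000, DF = 0.926784, PV = 37.071362
  t = 2.0000: CF_t = 40.000000, DF = 0.858929, PV = 34.357148
  t = 3.0000: CF_t = 40.000000, DF = 0.796041, PV = 31.841657
  t = 4.0000: CF_t = 40.000000, DF = 0.737758, PV = 29.510340
  t = 5.0000: CF_t = 40.000000, DF = 0.683743, PV = 27.349713
  t = 6.0000: CF_t = 40.000000, DF = 0.633682, PV = 25.347278
  t = 7.0000: CF_t = 40.000000, DF = 0.587286, PV = 23.491453
  t = 8.0000: CF_t = 40.000000, DF = 0.544288, PV = 21.771504
  t = 9.0000: CF_t = 40.000000, DF = 0.504437, PV = 20.177483
  t = 10.0000: CF_t = 1040.000000, DF = 0.467504, PV = 486.204409
Price P = sum_t PV_t = 737.122346


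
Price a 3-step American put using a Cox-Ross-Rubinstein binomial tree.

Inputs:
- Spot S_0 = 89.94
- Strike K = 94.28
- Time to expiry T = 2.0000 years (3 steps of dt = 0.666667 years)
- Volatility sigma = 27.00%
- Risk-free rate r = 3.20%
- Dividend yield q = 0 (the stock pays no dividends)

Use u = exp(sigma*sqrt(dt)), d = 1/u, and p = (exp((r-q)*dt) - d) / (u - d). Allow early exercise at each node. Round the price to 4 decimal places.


dt = T/N = 0.666667
u = exp(sigma*sqrt(dt)) = 1.246643; d = 1/u = 0.802154
p = (exp((r-q)*dt) - d) / (u - d) = 0.493619
Discount per step: exp(-r*dt) = 0.978893
Stock lattice S(k, i) with i counting down-moves:
  k=0: S(0,0) = 89.9400
  k=1: S(1,0) = 112.1230; S(1,1) = 72.1458
  k=2: S(2,0) = 139.7774; S(2,1) = 89.9400; S(2,2) = 57.8721
  k=3: S(3,0) = 174.2524; S(3,1) = 112.1230; S(3,2) = 72.1458; S(3,3) = 46.4223
Terminal payoffs V(N, i) = max(K - S_T, 0):
  V(3,0) = 0.000000; V(3,1) = 0.000000; V(3,2) = 22.134226; V(3,3) = 47.857672
Backward induction: V(k, i) = exp(-r*dt) * [p * V(k+1, i) + (1-p) * V(k+1, i+1)]; then take max(V_cont, immediate exercise) for American.
  V(2,0) = exp(-r*dt) * [p*0.000000 + (1-p)*0.000000] = 0.000000; exercise = 0.000000; V(2,0) = max -> 0.000000
  V(2,1) = exp(-r*dt) * [p*0.000000 + (1-p)*22.134226] = 10.971762; exercise = 4.340000; V(2,1) = max -> 10.971762
  V(2,2) = exp(-r*dt) * [p*22.134226 + (1-p)*47.857672] = 34.417940; exercise = 36.407945; V(2,2) = max -> 36.407945
  V(1,0) = exp(-r*dt) * [p*0.000000 + (1-p)*10.971762] = 5.438616; exercise = 0.000000; V(1,0) = max -> 5.438616
  V(1,1) = exp(-r*dt) * [p*10.971762 + (1-p)*36.407945] = 23.348693; exercise = 22.134226; V(1,1) = max -> 23.348693
  V(0,0) = exp(-r*dt) * [p*5.438616 + (1-p)*23.348693] = 14.201705; exercise = 4.340000; V(0,0) = max -> 14.201705

Answer: Price = V(0,0) = 14.2017


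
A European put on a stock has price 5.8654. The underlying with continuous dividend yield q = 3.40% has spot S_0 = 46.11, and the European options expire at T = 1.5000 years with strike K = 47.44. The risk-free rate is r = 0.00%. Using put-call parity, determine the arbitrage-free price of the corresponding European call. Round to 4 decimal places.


Answer: Call price = 2.2427

Derivation:
Put-call parity: C - P = S_0 * exp(-qT) - K * exp(-rT).
S_0 * exp(-qT) = 46.1100 * 0.95027867 = 43.81734950
K * exp(-rT) = 47.4400 * 1.00000000 = 47.44000000
C = P + S*exp(-qT) - K*exp(-rT)
C = 5.8654 + 43.81734950 - 47.44000000 = 2.2427


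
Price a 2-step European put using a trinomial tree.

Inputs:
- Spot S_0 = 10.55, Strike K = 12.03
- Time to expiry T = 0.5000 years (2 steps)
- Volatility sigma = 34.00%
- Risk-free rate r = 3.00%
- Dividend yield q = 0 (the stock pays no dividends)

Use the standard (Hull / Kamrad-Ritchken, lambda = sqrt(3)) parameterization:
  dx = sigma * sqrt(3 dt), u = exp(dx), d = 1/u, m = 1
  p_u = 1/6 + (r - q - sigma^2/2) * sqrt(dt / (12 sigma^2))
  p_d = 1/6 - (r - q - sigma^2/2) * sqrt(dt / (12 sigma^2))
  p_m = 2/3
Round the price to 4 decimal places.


dt = T/N = 0.250000; dx = sigma*sqrt(3*dt) = 0.294449
u = exp(dx) = 1.342386; d = 1/u = 0.744942
p_u = 0.154865, p_m = 0.666667, p_d = 0.178468
Discount per step: exp(-r*dt) = 0.992528
Stock lattice S(k, j) with j the centered position index:
  k=0: S(0,+0) = 10.5500
  k=1: S(1,-1) = 7.8591; S(1,+0) = 10.5500; S(1,+1) = 14.1622
  k=2: S(2,-2) = 5.8546; S(2,-1) = 7.8591; S(2,+0) = 10.5500; S(2,+1) = 14.1622; S(2,+2) = 19.0111
Terminal payoffs V(N, j) = max(K - S_T, 0):
  V(2,-2) = 6.175395; V(2,-1) = 4.170860; V(2,+0) = 1.480000; V(2,+1) = 0.000000; V(2,+2) = 0.000000
Backward induction: V(k, j) = exp(-r*dt) * [p_u * V(k+1, j+1) + p_m * V(k+1, j) + p_d * V(k+1, j-1)]
  V(1,-1) = exp(-r*dt) * [p_u*1.480000 + p_m*4.170860 + p_d*6.175395] = 4.081162
  V(1,+0) = exp(-r*dt) * [p_u*0.000000 + p_m*1.480000 + p_d*4.170860] = 1.718099
  V(1,+1) = exp(-r*dt) * [p_u*0.000000 + p_m*0.000000 + p_d*1.480000] = 0.262160
  V(0,+0) = exp(-r*dt) * [p_u*0.262160 + p_m*1.718099 + p_d*4.081162] = 1.900053

Answer: Price = V(0,0) = 1.9001


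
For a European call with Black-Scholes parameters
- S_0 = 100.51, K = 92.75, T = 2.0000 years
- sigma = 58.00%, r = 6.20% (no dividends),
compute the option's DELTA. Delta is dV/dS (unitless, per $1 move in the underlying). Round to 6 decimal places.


d1 = 0.6592545776; d2 = -0.1609892885
phi(d1) = 0.3210216116; exp(-qT) = 1.0000000000; exp(-rT) = 0.8833798409
N(d1) = 0.7451338474
Delta = exp(-qT) * N(d1) = 1.0000000000 * 0.7451338474 = 0.745134

Answer: Delta = 0.745134


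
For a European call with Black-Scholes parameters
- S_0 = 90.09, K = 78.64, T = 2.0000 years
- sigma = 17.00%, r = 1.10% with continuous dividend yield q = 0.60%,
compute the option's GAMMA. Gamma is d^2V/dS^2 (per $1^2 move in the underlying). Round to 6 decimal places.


d1 = 0.7271915039; d2 = 0.4867751983
phi(d1) = 0.3062534430; exp(-qT) = 0.9880717129; exp(-rT) = 0.9782402351
Gamma = exp(-qT) * phi(d1) / (S * sigma * sqrt(T)) = 0.9880717129 * 0.3062534430 / (90.0900 * 0.1700 * 1.4142135624) = 0.013971

Answer: Gamma = 0.013971


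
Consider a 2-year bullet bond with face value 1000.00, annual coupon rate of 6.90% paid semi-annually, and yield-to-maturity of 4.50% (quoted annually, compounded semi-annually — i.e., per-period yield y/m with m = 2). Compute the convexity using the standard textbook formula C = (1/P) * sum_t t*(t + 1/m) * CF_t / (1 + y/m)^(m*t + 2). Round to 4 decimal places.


Coupon per period c = face * coupon_rate / m = 34.500000
Periods per year m = 2; per-period yield y/m = 0.022500
Number of cashflows N = 4
Cashflows (t years, CF_t, discount factor 1/(1+y/m)^(m*t), PV):
  t = 0.5000: CF_t = 34.500000, DF = 0.977995, PV = 33.740831
  t = 1.0000: CF_t = 34.500000, DF = 0.956474, PV = 32.998368
  t = 1.5000: CF_t = 34.500000, DF = 0.935427, PV = 32.272243
  t = 2.0000: CF_t = 1034.500000, DF = 0.914843, PV = 946.405441
Price P = sum_t PV_t = 1045.416883
Convexity numerator sum_t t*(t + 1/m) * CF_t / (1+y/m)^(m*t + 2):
  t = 0.5000: term = 16.136121
  t = 1.0000: term = 47.343143
  t = 1.5000: term = 92.602725
  t = 2.0000: term = 4526.063047
Convexity = (1/P) * sum = 4682.145036 / 1045.416883 = 4.478735

Answer: Convexity = 4.4787


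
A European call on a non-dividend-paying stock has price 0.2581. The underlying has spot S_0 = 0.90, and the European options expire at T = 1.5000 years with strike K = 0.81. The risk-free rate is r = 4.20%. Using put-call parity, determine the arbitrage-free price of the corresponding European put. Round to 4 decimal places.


Put-call parity: C - P = S_0 * exp(-qT) - K * exp(-rT).
S_0 * exp(-qT) = 0.9000 * 1.00000000 = 0.90000000
K * exp(-rT) = 0.8100 * 0.93894347 = 0.76054421
P = C - S*exp(-qT) + K*exp(-rT)
P = 0.2581 - 0.90000000 + 0.76054421 = 0.1186

Answer: Put price = 0.1186


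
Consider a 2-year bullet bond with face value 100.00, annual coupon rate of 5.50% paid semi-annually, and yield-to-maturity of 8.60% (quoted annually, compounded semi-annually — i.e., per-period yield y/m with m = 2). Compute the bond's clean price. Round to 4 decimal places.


Coupon per period c = face * coupon_rate / m = 2.750000
Periods per year m = 2; per-period yield y/m = 0.043000
Number of cashflows N = 4
Cashflows (t years, CF_t, discount factor 1/(1+y/m)^(m*t), PV):
  t = 0.5000: CF_t = 2.750000, DF = 0.958773, PV = 2.636625
  t = 1.0000: CF_t = 2.750000, DF = 0.919245, PV = 2.527924
  t = 1.5000: CF_t = 2.750000, DF = 0.881347, PV = 2.423705
  t = 2.0000: CF_t = 102.750000, DF = 0.845012, PV = 86.824961
Price P = sum_t PV_t = 94.413216

Answer: Price = 94.4132


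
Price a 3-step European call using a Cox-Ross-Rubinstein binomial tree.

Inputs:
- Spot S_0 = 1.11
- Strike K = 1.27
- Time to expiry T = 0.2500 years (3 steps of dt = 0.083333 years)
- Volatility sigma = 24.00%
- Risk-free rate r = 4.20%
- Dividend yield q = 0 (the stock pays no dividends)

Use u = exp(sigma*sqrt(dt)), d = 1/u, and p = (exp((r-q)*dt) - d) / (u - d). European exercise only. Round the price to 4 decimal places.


Answer: Price = V(0,0) = 0.0125

Derivation:
dt = T/N = 0.083333
u = exp(sigma*sqrt(dt)) = 1.071738; d = 1/u = 0.933063
p = (exp((r-q)*dt) - d) / (u - d) = 0.507970
Discount per step: exp(-r*dt) = 0.996506
Stock lattice S(k, i) with i counting down-moves:
  k=0: S(0,0) = 1.1100
  k=1: S(1,0) = 1.1896; S(1,1) = 1.0357
  k=2: S(2,0) = 1.2750; S(2,1) = 1.1100; S(2,2) = 0.9664
  k=3: S(3,0) = 1.3664; S(3,1) = 1.1896; S(3,2) = 1.0357; S(3,3) = 0.9017
Terminal payoffs V(N, i) = max(S_T - K, 0):
  V(3,0) = 0.096436; V(3,1) = 0.000000; V(3,2) = 0.000000; V(3,3) = 0.000000
Backward induction: V(k, i) = exp(-r*dt) * [p * V(k+1, i) + (1-p) * V(k+1, i+1)].
  V(2,0) = exp(-r*dt) * [p*0.096436 + (1-p)*0.000000] = 0.048816
  V(2,1) = exp(-r*dt) * [p*0.000000 + (1-p)*0.000000] = 0.000000
  V(2,2) = exp(-r*dt) * [p*0.000000 + (1-p)*0.000000] = 0.000000
  V(1,0) = exp(-r*dt) * [p*0.048816 + (1-p)*0.000000] = 0.024710
  V(1,1) = exp(-r*dt) * [p*0.000000 + (1-p)*0.000000] = 0.000000
  V(0,0) = exp(-r*dt) * [p*0.024710 + (1-p)*0.000000] = 0.012508


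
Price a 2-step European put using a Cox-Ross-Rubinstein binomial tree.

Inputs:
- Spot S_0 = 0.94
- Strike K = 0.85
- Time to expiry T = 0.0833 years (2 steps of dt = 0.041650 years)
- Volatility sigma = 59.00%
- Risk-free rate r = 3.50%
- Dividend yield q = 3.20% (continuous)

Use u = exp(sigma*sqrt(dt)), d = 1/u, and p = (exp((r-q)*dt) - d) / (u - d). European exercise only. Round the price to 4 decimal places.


Answer: Price = V(0,0) = 0.0311

Derivation:
dt = T/N = 0.041650
u = exp(sigma*sqrt(dt)) = 1.127958; d = 1/u = 0.886558
p = (exp((r-q)*dt) - d) / (u - d) = 0.470452
Discount per step: exp(-r*dt) = 0.998543
Stock lattice S(k, i) with i counting down-moves:
  k=0: S(0,0) = 0.9400
  k=1: S(1,0) = 1.0603; S(1,1) = 0.8334
  k=2: S(2,0) = 1.1960; S(2,1) = 0.9400; S(2,2) = 0.7388
Terminal payoffs V(N, i) = max(K - S_T, 0):
  V(2,0) = 0.000000; V(2,1) = 0.000000; V(2,2) = 0.111175
Backward induction: V(k, i) = exp(-r*dt) * [p * V(k+1, i) + (1-p) * V(k+1, i+1)].
  V(1,0) = exp(-r*dt) * [p*0.000000 + (1-p)*0.000000] = 0.000000
  V(1,1) = exp(-r*dt) * [p*0.000000 + (1-p)*0.111175] = 0.058787
  V(0,0) = exp(-r*dt) * [p*0.000000 + (1-p)*0.058787] = 0.031085


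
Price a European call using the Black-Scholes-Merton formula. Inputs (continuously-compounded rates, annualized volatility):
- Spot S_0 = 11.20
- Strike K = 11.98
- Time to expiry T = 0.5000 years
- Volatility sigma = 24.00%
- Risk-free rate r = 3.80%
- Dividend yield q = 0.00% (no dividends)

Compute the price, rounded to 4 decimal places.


Answer: Price = 0.5300

Derivation:
d1 = (ln(S/K) + (r - q + 0.5*sigma^2) * T) / (sigma * sqrt(T)) = -0.19990389
d2 = d1 - sigma * sqrt(T) = -0.36960951
exp(-rT) = 0.98117936; exp(-qT) = 1.00000000
C = S_0 * exp(-qT) * N(d1) - K * exp(-rT) * N(d2)
N(d1) = 0.42077788; N(d2) = 0.35583673
C = 11.2000 * 1.00000000 * 0.42077788 - 11.9800 * 0.98117936 * 0.35583673 = 0.5300


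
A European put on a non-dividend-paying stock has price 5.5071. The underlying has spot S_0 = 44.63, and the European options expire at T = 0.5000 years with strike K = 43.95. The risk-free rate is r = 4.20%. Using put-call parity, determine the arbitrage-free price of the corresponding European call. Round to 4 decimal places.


Answer: Call price = 7.1004

Derivation:
Put-call parity: C - P = S_0 * exp(-qT) - K * exp(-rT).
S_0 * exp(-qT) = 44.6300 * 1.00000000 = 44.63000000
K * exp(-rT) = 43.9500 * 0.97921896 = 43.03667349
C = P + S*exp(-qT) - K*exp(-rT)
C = 5.5071 + 44.63000000 - 43.03667349 = 7.1004


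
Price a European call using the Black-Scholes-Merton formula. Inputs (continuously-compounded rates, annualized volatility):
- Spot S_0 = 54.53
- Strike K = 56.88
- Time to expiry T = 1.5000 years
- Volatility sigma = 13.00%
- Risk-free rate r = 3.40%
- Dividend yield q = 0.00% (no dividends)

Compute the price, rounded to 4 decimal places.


d1 = (ln(S/K) + (r - q + 0.5*sigma^2) * T) / (sigma * sqrt(T)) = 0.13492432
d2 = d1 - sigma * sqrt(T) = -0.02429251
exp(-rT) = 0.95027867; exp(-qT) = 1.00000000
C = S_0 * exp(-qT) * N(d1) - K * exp(-rT) * N(d2)
N(d1) = 0.55366415; N(d2) = 0.49030964
C = 54.5300 * 1.00000000 * 0.55366415 - 56.8800 * 0.95027867 * 0.49030964 = 3.6892

Answer: Price = 3.6892


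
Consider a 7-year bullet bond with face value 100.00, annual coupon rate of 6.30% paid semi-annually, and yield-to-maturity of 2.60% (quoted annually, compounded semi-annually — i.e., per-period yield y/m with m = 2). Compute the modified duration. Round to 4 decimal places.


Answer: Modified duration = 5.8356

Derivation:
Coupon per period c = face * coupon_rate / m = 3.150000
Periods per year m = 2; per-period yield y/m = 0.013000
Number of cashflows N = 14
Cashflows (t years, CF_t, discount factor 1/(1+y/m)^(m*t), PV):
  t = 0.5000: CF_t = 3.150000, DF = 0.987167, PV = 3.109576
  t = 1.0000: CF_t = 3.150000, DF = 0.974498, PV = 3.069670
  t = 1.5000: CF_t = 3.150000, DF = 0.961992, PV = 3.030276
  t = 2.0000: CF_t = 3.150000, DF = 0.949647, PV = 2.991388
  t = 2.5000: CF_t = 3.150000, DF = 0.937460, PV = 2.952999
  t = 3.0000: CF_t = 3.150000, DF = 0.925429, PV = 2.915103
  t = 3.5000: CF_t = 3.150000, DF = 0.913553, PV = 2.877693
  t = 4.0000: CF_t = 3.150000, DF = 0.901829, PV = 2.840763
  t = 4.5000: CF_t = 3.150000, DF = 0.890256, PV = 2.804307
  t = 5.0000: CF_t = 3.150000, DF = 0.878831, PV = 2.768319
  t = 5.5000: CF_t = 3.150000, DF = 0.867553, PV = 2.732792
  t = 6.0000: CF_t = 3.150000, DF = 0.856420, PV = 2.697722
  t = 6.5000: CF_t = 3.150000, DF = 0.845429, PV = 2.663102
  t = 7.0000: CF_t = 103.150000, DF = 0.834580, PV = 86.086886
Price P = sum_t PV_t = 123.540595
First compute Macaulay numerator sum_t t * PV_t:
  t * PV_t at t = 0.5000: 1.554788
  t * PV_t at t = 1.0000: 3.069670
  t * PV_t at t = 1.5000: 4.545414
  t * PV_t at t = 2.0000: 5.982776
  t * PV_t at t = 2.5000: 7.382498
  t * PV_t at t = 3.0000: 8.745309
  t * PV_t at t = 3.5000: 10.071925
  t * PV_t at t = 4.0000: 11.363052
  t * PV_t at t = 4.5000: 12.619381
  t * PV_t at t = 5.0000: 13.841594
  t * PV_t at t = 5.5000: 15.030359
  t * PV_t at t = 6.0000: 16.186333
  t * PV_t at t = 6.5000: 17.310162
  t * PV_t at t = 7.0000: 602.608200
Macaulay duration D = 730.311460 / 123.540595 = 5.911510
Modified duration = D / (1 + y/m) = 5.911510 / (1 + 0.013000) = 5.835647


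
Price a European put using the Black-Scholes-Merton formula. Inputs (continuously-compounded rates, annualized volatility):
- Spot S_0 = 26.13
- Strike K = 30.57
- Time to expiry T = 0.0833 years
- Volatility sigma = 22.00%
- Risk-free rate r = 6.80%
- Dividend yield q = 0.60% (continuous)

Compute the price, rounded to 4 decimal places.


d1 = (ln(S/K) + (r - q + 0.5*sigma^2) * T) / (sigma * sqrt(T)) = -2.35849511
d2 = d1 - sigma * sqrt(T) = -2.42199093
exp(-rT) = 0.99435161; exp(-qT) = 0.99950032
P = K * exp(-rT) * N(-d2) - S_0 * exp(-qT) * N(-d1)
N(-d1) = 0.99082540; N(-d2) = 0.99228213
P = 30.5700 * 0.99435161 * 0.99228213 - 26.1300 * 0.99950032 * 0.99082540 = 4.2854

Answer: Price = 4.2854


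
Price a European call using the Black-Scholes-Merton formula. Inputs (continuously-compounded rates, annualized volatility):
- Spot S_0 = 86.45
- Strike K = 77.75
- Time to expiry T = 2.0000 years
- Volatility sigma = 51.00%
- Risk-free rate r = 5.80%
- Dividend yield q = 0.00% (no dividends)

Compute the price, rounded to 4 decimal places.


Answer: Price = 31.5117

Derivation:
d1 = (ln(S/K) + (r - q + 0.5*sigma^2) * T) / (sigma * sqrt(T)) = 0.66851769
d2 = d1 - sigma * sqrt(T) = -0.05273123
exp(-rT) = 0.89047522; exp(-qT) = 1.00000000
C = S_0 * exp(-qT) * N(d1) - K * exp(-rT) * N(d2)
N(d1) = 0.74809840; N(d2) = 0.47897303
C = 86.4500 * 1.00000000 * 0.74809840 - 77.7500 * 0.89047522 * 0.47897303 = 31.5117


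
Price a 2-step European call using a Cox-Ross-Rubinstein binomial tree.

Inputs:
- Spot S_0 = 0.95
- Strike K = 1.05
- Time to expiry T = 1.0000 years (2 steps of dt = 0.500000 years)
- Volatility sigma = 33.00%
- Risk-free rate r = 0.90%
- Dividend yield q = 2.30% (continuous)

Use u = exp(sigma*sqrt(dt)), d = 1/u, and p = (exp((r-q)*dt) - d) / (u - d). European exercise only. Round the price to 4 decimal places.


Answer: Price = V(0,0) = 0.0841

Derivation:
dt = T/N = 0.500000
u = exp(sigma*sqrt(dt)) = 1.262817; d = 1/u = 0.791880
p = (exp((r-q)*dt) - d) / (u - d) = 0.427115
Discount per step: exp(-r*dt) = 0.995510
Stock lattice S(k, i) with i counting down-moves:
  k=0: S(0,0) = 0.9500
  k=1: S(1,0) = 1.1997; S(1,1) = 0.7523
  k=2: S(2,0) = 1.5150; S(2,1) = 0.9500; S(2,2) = 0.5957
Terminal payoffs V(N, i) = max(S_T - K, 0):
  V(2,0) = 0.464972; V(2,1) = 0.000000; V(2,2) = 0.000000
Backward induction: V(k, i) = exp(-r*dt) * [p * V(k+1, i) + (1-p) * V(k+1, i+1)].
  V(1,0) = exp(-r*dt) * [p*0.464972 + (1-p)*0.000000] = 0.197705
  V(1,1) = exp(-r*dt) * [p*0.000000 + (1-p)*0.000000] = 0.000000
  V(0,0) = exp(-r*dt) * [p*0.197705 + (1-p)*0.000000] = 0.084064
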